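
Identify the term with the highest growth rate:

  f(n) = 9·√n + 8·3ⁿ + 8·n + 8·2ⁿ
8·3ⁿ

Looking at each term:
  - 9·√n is O(√n)
  - 8·3ⁿ is O(3ⁿ)
  - 8·n is O(n)
  - 8·2ⁿ is O(2ⁿ)

The term 8·3ⁿ (O(3ⁿ)) grows fastest and dominates all others.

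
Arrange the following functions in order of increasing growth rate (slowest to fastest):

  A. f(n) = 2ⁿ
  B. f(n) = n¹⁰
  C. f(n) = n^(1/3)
C < B < A

Comparing growth rates:
C = n^(1/3) is O(n^(1/3))
B = n¹⁰ is O(n¹⁰)
A = 2ⁿ is O(2ⁿ)

Therefore, the order from slowest to fastest is: C < B < A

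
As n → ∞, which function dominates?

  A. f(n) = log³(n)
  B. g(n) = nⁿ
B

f(n) = log³(n) is O(log³ n), while g(n) = nⁿ is O(nⁿ).
Since O(nⁿ) grows faster than O(log³ n), g(n) dominates.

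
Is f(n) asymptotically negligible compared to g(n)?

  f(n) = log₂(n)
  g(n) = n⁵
True

f(n) = log₂(n) is O(log n), and g(n) = n⁵ is O(n⁵).
Since O(log n) grows strictly slower than O(n⁵), f(n) = o(g(n)) is true.
This means lim(n→∞) f(n)/g(n) = 0.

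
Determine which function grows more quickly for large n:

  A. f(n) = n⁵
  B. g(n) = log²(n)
A

f(n) = n⁵ is O(n⁵), while g(n) = log²(n) is O(log² n).
Since O(n⁵) grows faster than O(log² n), f(n) dominates.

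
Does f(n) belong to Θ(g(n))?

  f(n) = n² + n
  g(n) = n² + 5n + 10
True

f(n) = n² + n and g(n) = n² + 5n + 10 are both O(n²).
Since they have the same asymptotic growth rate, f(n) = Θ(g(n)) is true.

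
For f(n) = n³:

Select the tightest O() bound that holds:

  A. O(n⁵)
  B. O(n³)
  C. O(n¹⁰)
B

f(n) = n³ is O(n³).
All listed options are valid Big-O bounds (upper bounds),
but O(n³) is the tightest (smallest valid bound).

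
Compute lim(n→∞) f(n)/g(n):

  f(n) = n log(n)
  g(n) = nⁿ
0

Since n log(n) (O(n log n)) grows slower than nⁿ (O(nⁿ)),
the ratio f(n)/g(n) → 0 as n → ∞.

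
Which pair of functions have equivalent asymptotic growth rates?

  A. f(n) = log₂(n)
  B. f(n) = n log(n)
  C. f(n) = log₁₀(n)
A and C

Examining each function:
  A. log₂(n) is O(log n)
  B. n log(n) is O(n log n)
  C. log₁₀(n) is O(log n)

Functions A and C both have the same complexity class.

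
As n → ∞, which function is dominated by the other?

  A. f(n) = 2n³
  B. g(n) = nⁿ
A

f(n) = 2n³ is O(n³), while g(n) = nⁿ is O(nⁿ).
Since O(n³) grows slower than O(nⁿ), f(n) is dominated.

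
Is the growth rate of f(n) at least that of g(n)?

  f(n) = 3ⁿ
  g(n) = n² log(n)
True

f(n) = 3ⁿ is O(3ⁿ), and g(n) = n² log(n) is O(n² log n).
Since O(3ⁿ) grows at least as fast as O(n² log n), f(n) = Ω(g(n)) is true.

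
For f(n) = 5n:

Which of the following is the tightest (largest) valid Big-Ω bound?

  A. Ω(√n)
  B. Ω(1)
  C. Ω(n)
C

f(n) = 5n is Ω(n).
All listed options are valid Big-Ω bounds (lower bounds),
but Ω(n) is the tightest (largest valid bound).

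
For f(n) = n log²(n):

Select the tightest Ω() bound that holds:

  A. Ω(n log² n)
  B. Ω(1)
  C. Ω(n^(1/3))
A

f(n) = n log²(n) is Ω(n log² n).
All listed options are valid Big-Ω bounds (lower bounds),
but Ω(n log² n) is the tightest (largest valid bound).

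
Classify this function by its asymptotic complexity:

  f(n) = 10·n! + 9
O(n!)

The dominant term in 10·n! + 9 is 10·n!, which is Θ(n!).
Lower-order terms (9) are asymptotically negligible.
Constants are absorbed, so the tightest bound is O(n!).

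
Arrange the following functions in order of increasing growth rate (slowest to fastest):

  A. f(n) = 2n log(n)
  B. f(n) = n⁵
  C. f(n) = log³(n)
C < A < B

Comparing growth rates:
C = log³(n) is O(log³ n)
A = 2n log(n) is O(n log n)
B = n⁵ is O(n⁵)

Therefore, the order from slowest to fastest is: C < A < B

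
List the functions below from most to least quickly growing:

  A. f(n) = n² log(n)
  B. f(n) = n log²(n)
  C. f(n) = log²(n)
A > B > C

Comparing growth rates:
A = n² log(n) is O(n² log n)
B = n log²(n) is O(n log² n)
C = log²(n) is O(log² n)

Therefore, the order from fastest to slowest is: A > B > C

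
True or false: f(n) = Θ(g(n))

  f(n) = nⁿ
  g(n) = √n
False

f(n) = nⁿ is O(nⁿ), and g(n) = √n is O(√n).
Since they have different growth rates, f(n) = Θ(g(n)) is false.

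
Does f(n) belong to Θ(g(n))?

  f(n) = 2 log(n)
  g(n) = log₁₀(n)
True

f(n) = 2 log(n) and g(n) = log₁₀(n) are both O(log n).
Since they have the same asymptotic growth rate, f(n) = Θ(g(n)) is true.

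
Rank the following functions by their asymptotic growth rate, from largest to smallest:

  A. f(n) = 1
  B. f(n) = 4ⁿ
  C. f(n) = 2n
B > C > A

Comparing growth rates:
B = 4ⁿ is O(4ⁿ)
C = 2n is O(n)
A = 1 is O(1)

Therefore, the order from fastest to slowest is: B > C > A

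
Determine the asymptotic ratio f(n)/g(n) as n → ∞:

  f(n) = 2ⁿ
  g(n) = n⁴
∞

Since 2ⁿ (O(2ⁿ)) grows faster than n⁴ (O(n⁴)),
the ratio f(n)/g(n) → ∞ as n → ∞.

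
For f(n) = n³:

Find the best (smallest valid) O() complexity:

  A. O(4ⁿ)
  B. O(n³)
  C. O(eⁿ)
B

f(n) = n³ is O(n³).
All listed options are valid Big-O bounds (upper bounds),
but O(n³) is the tightest (smallest valid bound).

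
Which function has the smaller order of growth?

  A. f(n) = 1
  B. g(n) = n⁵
A

f(n) = 1 is O(1), while g(n) = n⁵ is O(n⁵).
Since O(1) grows slower than O(n⁵), f(n) is dominated.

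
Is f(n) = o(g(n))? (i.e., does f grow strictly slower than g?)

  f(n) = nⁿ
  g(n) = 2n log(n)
False

f(n) = nⁿ is O(nⁿ), and g(n) = 2n log(n) is O(n log n).
Since O(nⁿ) grows faster than or equal to O(n log n), f(n) = o(g(n)) is false.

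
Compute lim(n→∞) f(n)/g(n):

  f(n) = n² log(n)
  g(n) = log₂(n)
∞

Since n² log(n) (O(n² log n)) grows faster than log₂(n) (O(log n)),
the ratio f(n)/g(n) → ∞ as n → ∞.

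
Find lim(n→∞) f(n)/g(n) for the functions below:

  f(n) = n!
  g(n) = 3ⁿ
∞

Since n! (O(n!)) grows faster than 3ⁿ (O(3ⁿ)),
the ratio f(n)/g(n) → ∞ as n → ∞.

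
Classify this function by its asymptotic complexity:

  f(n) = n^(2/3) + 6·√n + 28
O(n^(2/3))

The dominant term in n^(2/3) + 6·√n + 28 is n^(2/3), which is Θ(n^(2/3)).
Lower-order terms (6·√n, 28) are asymptotically negligible.
Constants are absorbed, so the tightest bound is O(n^(2/3)).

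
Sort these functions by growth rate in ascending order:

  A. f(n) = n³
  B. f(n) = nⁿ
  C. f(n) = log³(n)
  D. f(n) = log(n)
D < C < A < B

Comparing growth rates:
D = log(n) is O(log n)
C = log³(n) is O(log³ n)
A = n³ is O(n³)
B = nⁿ is O(nⁿ)

Therefore, the order from slowest to fastest is: D < C < A < B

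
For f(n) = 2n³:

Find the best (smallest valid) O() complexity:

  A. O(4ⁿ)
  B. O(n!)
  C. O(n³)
C

f(n) = 2n³ is O(n³).
All listed options are valid Big-O bounds (upper bounds),
but O(n³) is the tightest (smallest valid bound).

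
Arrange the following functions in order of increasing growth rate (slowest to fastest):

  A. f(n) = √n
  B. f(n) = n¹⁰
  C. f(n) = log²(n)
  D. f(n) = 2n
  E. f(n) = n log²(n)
C < A < D < E < B

Comparing growth rates:
C = log²(n) is O(log² n)
A = √n is O(√n)
D = 2n is O(n)
E = n log²(n) is O(n log² n)
B = n¹⁰ is O(n¹⁰)

Therefore, the order from slowest to fastest is: C < A < D < E < B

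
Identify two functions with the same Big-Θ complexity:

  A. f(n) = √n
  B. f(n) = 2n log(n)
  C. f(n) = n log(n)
B and C

Examining each function:
  A. √n is O(√n)
  B. 2n log(n) is O(n log n)
  C. n log(n) is O(n log n)

Functions B and C both have the same complexity class.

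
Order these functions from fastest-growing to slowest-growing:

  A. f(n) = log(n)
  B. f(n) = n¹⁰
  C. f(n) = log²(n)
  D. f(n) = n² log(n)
B > D > C > A

Comparing growth rates:
B = n¹⁰ is O(n¹⁰)
D = n² log(n) is O(n² log n)
C = log²(n) is O(log² n)
A = log(n) is O(log n)

Therefore, the order from fastest to slowest is: B > D > C > A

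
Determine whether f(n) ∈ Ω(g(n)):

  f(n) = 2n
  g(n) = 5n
True

f(n) = 2n and g(n) = 5n are both O(n).
Big-Ω permits equal growth rates (f ≥ c·g for some c > 0), so f(n) = Ω(g(n)) is true.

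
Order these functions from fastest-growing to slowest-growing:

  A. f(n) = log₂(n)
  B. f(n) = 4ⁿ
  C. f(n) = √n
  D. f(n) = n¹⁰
B > D > C > A

Comparing growth rates:
B = 4ⁿ is O(4ⁿ)
D = n¹⁰ is O(n¹⁰)
C = √n is O(√n)
A = log₂(n) is O(log n)

Therefore, the order from fastest to slowest is: B > D > C > A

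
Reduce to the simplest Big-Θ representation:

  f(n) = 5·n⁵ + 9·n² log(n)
Θ(n⁵)

Order the terms by growth rate: 9·n² log(n) ≺ 5·n⁵.
The fastest-growing term 5·n⁵ dominates as n → ∞; dropping its constant factor gives Θ(n⁵).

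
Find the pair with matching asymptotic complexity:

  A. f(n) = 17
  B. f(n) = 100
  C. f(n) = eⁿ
A and B

Examining each function:
  A. 17 is O(1)
  B. 100 is O(1)
  C. eⁿ is O(eⁿ)

Functions A and B both have the same complexity class.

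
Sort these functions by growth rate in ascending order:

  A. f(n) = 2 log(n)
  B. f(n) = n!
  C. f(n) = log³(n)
A < C < B

Comparing growth rates:
A = 2 log(n) is O(log n)
C = log³(n) is O(log³ n)
B = n! is O(n!)

Therefore, the order from slowest to fastest is: A < C < B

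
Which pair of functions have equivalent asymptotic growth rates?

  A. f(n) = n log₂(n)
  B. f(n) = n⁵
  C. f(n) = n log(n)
A and C

Examining each function:
  A. n log₂(n) is O(n log n)
  B. n⁵ is O(n⁵)
  C. n log(n) is O(n log n)

Functions A and C both have the same complexity class.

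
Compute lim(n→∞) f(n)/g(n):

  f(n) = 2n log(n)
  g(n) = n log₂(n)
log(4)

Since 2n log(n) and n log₂(n) have the same growth rate (O(n log n)),
the ratio converges to a constant: log(4).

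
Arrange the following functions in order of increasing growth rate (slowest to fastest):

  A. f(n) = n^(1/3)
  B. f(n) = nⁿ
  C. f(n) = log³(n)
C < A < B

Comparing growth rates:
C = log³(n) is O(log³ n)
A = n^(1/3) is O(n^(1/3))
B = nⁿ is O(nⁿ)

Therefore, the order from slowest to fastest is: C < A < B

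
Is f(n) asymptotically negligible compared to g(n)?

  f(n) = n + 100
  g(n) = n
False

f(n) = n + 100 is O(n), and g(n) = n is O(n).
Since they have the same growth rate, f(n) = o(g(n)) is false.
(f = o(g) requires f to grow strictly slower, not equal.)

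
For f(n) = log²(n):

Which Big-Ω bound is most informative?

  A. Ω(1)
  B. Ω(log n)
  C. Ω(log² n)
C

f(n) = log²(n) is Ω(log² n).
All listed options are valid Big-Ω bounds (lower bounds),
but Ω(log² n) is the tightest (largest valid bound).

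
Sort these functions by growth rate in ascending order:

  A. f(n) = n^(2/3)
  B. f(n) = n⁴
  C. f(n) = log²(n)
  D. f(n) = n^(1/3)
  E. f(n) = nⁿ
C < D < A < B < E

Comparing growth rates:
C = log²(n) is O(log² n)
D = n^(1/3) is O(n^(1/3))
A = n^(2/3) is O(n^(2/3))
B = n⁴ is O(n⁴)
E = nⁿ is O(nⁿ)

Therefore, the order from slowest to fastest is: C < D < A < B < E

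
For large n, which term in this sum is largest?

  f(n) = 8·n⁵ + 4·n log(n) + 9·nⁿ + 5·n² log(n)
9·nⁿ

Looking at each term:
  - 8·n⁵ is O(n⁵)
  - 4·n log(n) is O(n log n)
  - 9·nⁿ is O(nⁿ)
  - 5·n² log(n) is O(n² log n)

The term 9·nⁿ (O(nⁿ)) grows fastest and dominates all others.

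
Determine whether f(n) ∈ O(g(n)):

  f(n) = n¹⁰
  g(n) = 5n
False

f(n) = n¹⁰ is O(n¹⁰), and g(n) = 5n is O(n).
Since O(n¹⁰) grows faster than O(n), f(n) = O(g(n)) is false.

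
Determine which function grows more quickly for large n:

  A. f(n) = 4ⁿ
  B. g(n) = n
A

f(n) = 4ⁿ is O(4ⁿ), while g(n) = n is O(n).
Since O(4ⁿ) grows faster than O(n), f(n) dominates.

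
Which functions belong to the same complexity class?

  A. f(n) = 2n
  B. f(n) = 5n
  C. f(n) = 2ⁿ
A and B

Examining each function:
  A. 2n is O(n)
  B. 5n is O(n)
  C. 2ⁿ is O(2ⁿ)

Functions A and B both have the same complexity class.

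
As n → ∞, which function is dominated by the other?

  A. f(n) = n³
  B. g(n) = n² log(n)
B

f(n) = n³ is O(n³), while g(n) = n² log(n) is O(n² log n).
Since O(n² log n) grows slower than O(n³), g(n) is dominated.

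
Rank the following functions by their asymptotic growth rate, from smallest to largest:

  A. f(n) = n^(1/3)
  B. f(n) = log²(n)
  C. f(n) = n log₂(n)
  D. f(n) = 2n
B < A < D < C

Comparing growth rates:
B = log²(n) is O(log² n)
A = n^(1/3) is O(n^(1/3))
D = 2n is O(n)
C = n log₂(n) is O(n log n)

Therefore, the order from slowest to fastest is: B < A < D < C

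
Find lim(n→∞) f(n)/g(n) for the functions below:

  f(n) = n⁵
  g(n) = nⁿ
0

Since n⁵ (O(n⁵)) grows slower than nⁿ (O(nⁿ)),
the ratio f(n)/g(n) → 0 as n → ∞.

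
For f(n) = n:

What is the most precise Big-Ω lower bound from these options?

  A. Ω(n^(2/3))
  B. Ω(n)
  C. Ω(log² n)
B

f(n) = n is Ω(n).
All listed options are valid Big-Ω bounds (lower bounds),
but Ω(n) is the tightest (largest valid bound).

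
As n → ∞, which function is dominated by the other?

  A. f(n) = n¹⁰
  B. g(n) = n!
A

f(n) = n¹⁰ is O(n¹⁰), while g(n) = n! is O(n!).
Since O(n¹⁰) grows slower than O(n!), f(n) is dominated.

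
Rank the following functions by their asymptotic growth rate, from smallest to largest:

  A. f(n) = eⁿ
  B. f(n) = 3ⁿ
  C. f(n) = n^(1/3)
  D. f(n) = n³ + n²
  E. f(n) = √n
C < E < D < A < B

Comparing growth rates:
C = n^(1/3) is O(n^(1/3))
E = √n is O(√n)
D = n³ + n² is O(n³)
A = eⁿ is O(eⁿ)
B = 3ⁿ is O(3ⁿ)

Therefore, the order from slowest to fastest is: C < E < D < A < B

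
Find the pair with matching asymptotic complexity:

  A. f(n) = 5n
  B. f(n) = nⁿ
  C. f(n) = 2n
A and C

Examining each function:
  A. 5n is O(n)
  B. nⁿ is O(nⁿ)
  C. 2n is O(n)

Functions A and C both have the same complexity class.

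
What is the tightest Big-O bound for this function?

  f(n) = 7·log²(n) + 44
O(log² n)

The dominant term in 7·log²(n) + 44 is 7·log²(n), which is Θ(log² n).
Lower-order terms (44) are asymptotically negligible.
Constants are absorbed, so the tightest bound is O(log² n).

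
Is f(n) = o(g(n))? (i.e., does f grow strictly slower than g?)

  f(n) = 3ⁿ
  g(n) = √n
False

f(n) = 3ⁿ is O(3ⁿ), and g(n) = √n is O(√n).
Since O(3ⁿ) grows faster than or equal to O(√n), f(n) = o(g(n)) is false.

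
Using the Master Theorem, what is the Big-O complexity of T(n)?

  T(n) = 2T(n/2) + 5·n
Θ(n log n)

Master Theorem: a = 2, b = 2, f(n) = 5·n.
Compute the critical exponent d = log₂(2) = 1.
Compare f(n) = Θ(n) against n^d:
  k = 1 = d, so f(n) = Θ(n^d) — Case 2.
  Work is balanced across levels: T(n) = Θ(n^d log n) = Θ(n log n).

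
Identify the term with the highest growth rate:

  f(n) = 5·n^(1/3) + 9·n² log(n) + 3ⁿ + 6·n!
6·n!

Looking at each term:
  - 5·n^(1/3) is O(n^(1/3))
  - 9·n² log(n) is O(n² log n)
  - 3ⁿ is O(3ⁿ)
  - 6·n! is O(n!)

The term 6·n! (O(n!)) grows fastest and dominates all others.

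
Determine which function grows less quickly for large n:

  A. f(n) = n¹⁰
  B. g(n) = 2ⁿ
A

f(n) = n¹⁰ is O(n¹⁰), while g(n) = 2ⁿ is O(2ⁿ).
Since O(n¹⁰) grows slower than O(2ⁿ), f(n) is dominated.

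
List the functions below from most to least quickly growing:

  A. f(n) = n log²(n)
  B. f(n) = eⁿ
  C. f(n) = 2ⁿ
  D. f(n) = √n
B > C > A > D

Comparing growth rates:
B = eⁿ is O(eⁿ)
C = 2ⁿ is O(2ⁿ)
A = n log²(n) is O(n log² n)
D = √n is O(√n)

Therefore, the order from fastest to slowest is: B > C > A > D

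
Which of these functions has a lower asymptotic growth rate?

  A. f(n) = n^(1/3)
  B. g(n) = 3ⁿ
A

f(n) = n^(1/3) is O(n^(1/3)), while g(n) = 3ⁿ is O(3ⁿ).
Since O(n^(1/3)) grows slower than O(3ⁿ), f(n) is dominated.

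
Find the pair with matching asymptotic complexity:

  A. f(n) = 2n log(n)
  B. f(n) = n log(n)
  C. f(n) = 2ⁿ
A and B

Examining each function:
  A. 2n log(n) is O(n log n)
  B. n log(n) is O(n log n)
  C. 2ⁿ is O(2ⁿ)

Functions A and B both have the same complexity class.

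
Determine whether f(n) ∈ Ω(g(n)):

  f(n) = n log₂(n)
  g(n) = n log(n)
True

f(n) = n log₂(n) and g(n) = n log(n) are both O(n log n).
Big-Ω permits equal growth rates (f ≥ c·g for some c > 0), so f(n) = Ω(g(n)) is true.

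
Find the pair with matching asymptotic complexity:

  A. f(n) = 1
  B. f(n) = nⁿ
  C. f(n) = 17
A and C

Examining each function:
  A. 1 is O(1)
  B. nⁿ is O(nⁿ)
  C. 17 is O(1)

Functions A and C both have the same complexity class.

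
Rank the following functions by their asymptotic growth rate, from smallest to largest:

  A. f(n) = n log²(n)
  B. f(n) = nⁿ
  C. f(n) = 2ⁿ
A < C < B

Comparing growth rates:
A = n log²(n) is O(n log² n)
C = 2ⁿ is O(2ⁿ)
B = nⁿ is O(nⁿ)

Therefore, the order from slowest to fastest is: A < C < B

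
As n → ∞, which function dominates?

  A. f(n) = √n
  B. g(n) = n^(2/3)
B

f(n) = √n is O(√n), while g(n) = n^(2/3) is O(n^(2/3)).
Since O(n^(2/3)) grows faster than O(√n), g(n) dominates.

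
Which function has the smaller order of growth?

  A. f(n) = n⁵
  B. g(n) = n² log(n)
B

f(n) = n⁵ is O(n⁵), while g(n) = n² log(n) is O(n² log n).
Since O(n² log n) grows slower than O(n⁵), g(n) is dominated.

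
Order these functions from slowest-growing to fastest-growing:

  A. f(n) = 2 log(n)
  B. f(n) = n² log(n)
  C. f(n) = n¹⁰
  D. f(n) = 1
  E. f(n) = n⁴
D < A < B < E < C

Comparing growth rates:
D = 1 is O(1)
A = 2 log(n) is O(log n)
B = n² log(n) is O(n² log n)
E = n⁴ is O(n⁴)
C = n¹⁰ is O(n¹⁰)

Therefore, the order from slowest to fastest is: D < A < B < E < C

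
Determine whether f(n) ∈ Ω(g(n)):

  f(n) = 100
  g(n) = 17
True

f(n) = 100 and g(n) = 17 are both O(1).
Big-Ω permits equal growth rates (f ≥ c·g for some c > 0), so f(n) = Ω(g(n)) is true.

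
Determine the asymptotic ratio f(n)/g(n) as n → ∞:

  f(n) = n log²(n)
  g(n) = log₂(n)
∞

Since n log²(n) (O(n log² n)) grows faster than log₂(n) (O(log n)),
the ratio f(n)/g(n) → ∞ as n → ∞.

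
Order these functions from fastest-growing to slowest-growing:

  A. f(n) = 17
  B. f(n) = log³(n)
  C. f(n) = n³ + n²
C > B > A

Comparing growth rates:
C = n³ + n² is O(n³)
B = log³(n) is O(log³ n)
A = 17 is O(1)

Therefore, the order from fastest to slowest is: C > B > A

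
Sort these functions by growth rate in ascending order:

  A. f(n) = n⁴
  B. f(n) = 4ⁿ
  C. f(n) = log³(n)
C < A < B

Comparing growth rates:
C = log³(n) is O(log³ n)
A = n⁴ is O(n⁴)
B = 4ⁿ is O(4ⁿ)

Therefore, the order from slowest to fastest is: C < A < B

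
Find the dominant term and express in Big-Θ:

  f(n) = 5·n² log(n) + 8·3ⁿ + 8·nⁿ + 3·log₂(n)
Θ(nⁿ)

Order the terms by growth rate: 3·log₂(n) ≺ 5·n² log(n) ≺ 8·3ⁿ ≺ 8·nⁿ.
The fastest-growing term 8·nⁿ dominates as n → ∞; dropping its constant factor gives Θ(nⁿ).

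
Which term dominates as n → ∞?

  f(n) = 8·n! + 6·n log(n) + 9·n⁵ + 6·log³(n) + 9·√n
8·n!

Looking at each term:
  - 8·n! is O(n!)
  - 6·n log(n) is O(n log n)
  - 9·n⁵ is O(n⁵)
  - 6·log³(n) is O(log³ n)
  - 9·√n is O(√n)

The term 8·n! (O(n!)) grows fastest and dominates all others.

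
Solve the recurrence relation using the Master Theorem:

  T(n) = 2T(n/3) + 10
Θ(n^log₃(2))

Master Theorem: a = 2, b = 3, f(n) = 10.
Compute the critical exponent d = log₃(2) = 0.631.
Compare f(n) = Θ(1) against n^d:
  k = 0 < d = 0.631, so f(n) = O(n^(d-ε)) — Case 1.
  The recursion cost dominates: T(n) = Θ(n^d) = Θ(n^log₃(2)).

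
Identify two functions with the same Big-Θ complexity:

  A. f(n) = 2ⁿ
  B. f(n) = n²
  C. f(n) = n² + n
B and C

Examining each function:
  A. 2ⁿ is O(2ⁿ)
  B. n² is O(n²)
  C. n² + n is O(n²)

Functions B and C both have the same complexity class.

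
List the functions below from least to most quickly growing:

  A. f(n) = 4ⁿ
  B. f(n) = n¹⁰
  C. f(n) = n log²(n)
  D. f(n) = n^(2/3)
D < C < B < A

Comparing growth rates:
D = n^(2/3) is O(n^(2/3))
C = n log²(n) is O(n log² n)
B = n¹⁰ is O(n¹⁰)
A = 4ⁿ is O(4ⁿ)

Therefore, the order from slowest to fastest is: D < C < B < A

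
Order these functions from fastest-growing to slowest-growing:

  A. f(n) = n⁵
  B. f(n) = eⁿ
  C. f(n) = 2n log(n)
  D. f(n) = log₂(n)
B > A > C > D

Comparing growth rates:
B = eⁿ is O(eⁿ)
A = n⁵ is O(n⁵)
C = 2n log(n) is O(n log n)
D = log₂(n) is O(log n)

Therefore, the order from fastest to slowest is: B > A > C > D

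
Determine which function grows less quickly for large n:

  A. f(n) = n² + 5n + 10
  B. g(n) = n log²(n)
B

f(n) = n² + 5n + 10 is O(n²), while g(n) = n log²(n) is O(n log² n).
Since O(n log² n) grows slower than O(n²), g(n) is dominated.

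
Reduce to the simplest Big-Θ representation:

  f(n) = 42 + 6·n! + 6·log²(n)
Θ(n!)

Order the terms by growth rate: 42 ≺ 6·log²(n) ≺ 6·n!.
The fastest-growing term 6·n! dominates as n → ∞; dropping its constant factor gives Θ(n!).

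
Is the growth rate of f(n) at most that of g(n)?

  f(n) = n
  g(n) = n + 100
True

f(n) = n and g(n) = n + 100 are both O(n).
Big-O permits equal growth rates (f ≤ c·g for some c), so f(n) = O(g(n)) is true.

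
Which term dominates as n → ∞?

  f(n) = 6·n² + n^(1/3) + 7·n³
7·n³

Looking at each term:
  - 6·n² is O(n²)
  - n^(1/3) is O(n^(1/3))
  - 7·n³ is O(n³)

The term 7·n³ (O(n³)) grows fastest and dominates all others.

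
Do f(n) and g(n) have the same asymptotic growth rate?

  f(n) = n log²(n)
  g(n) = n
False

f(n) = n log²(n) is O(n log² n), and g(n) = n is O(n).
Since they have different growth rates, f(n) = Θ(g(n)) is false.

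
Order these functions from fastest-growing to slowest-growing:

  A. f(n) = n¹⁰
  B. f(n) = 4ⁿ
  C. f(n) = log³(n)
B > A > C

Comparing growth rates:
B = 4ⁿ is O(4ⁿ)
A = n¹⁰ is O(n¹⁰)
C = log³(n) is O(log³ n)

Therefore, the order from fastest to slowest is: B > A > C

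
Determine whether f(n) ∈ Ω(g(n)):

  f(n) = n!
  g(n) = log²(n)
True

f(n) = n! is O(n!), and g(n) = log²(n) is O(log² n).
Since O(n!) grows at least as fast as O(log² n), f(n) = Ω(g(n)) is true.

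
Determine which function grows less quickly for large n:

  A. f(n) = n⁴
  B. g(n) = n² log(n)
B

f(n) = n⁴ is O(n⁴), while g(n) = n² log(n) is O(n² log n).
Since O(n² log n) grows slower than O(n⁴), g(n) is dominated.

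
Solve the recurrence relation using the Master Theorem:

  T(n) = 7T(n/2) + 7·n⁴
Θ(n⁴)

Master Theorem: a = 7, b = 2, f(n) = 7·n⁴.
Compute the critical exponent d = log₂(7) = 2.807.
Compare f(n) = Θ(n⁴) against n^d:
  k = 4 > d = 2.807, so f(n) = Ω(n^(d+ε)) — Case 3.
  Regularity: a·(n/b)^4/n^4 = a/b^4 = 7/16 < 1 ✓.
  The top-level work dominates: T(n) = Θ(f(n)) = Θ(n⁴).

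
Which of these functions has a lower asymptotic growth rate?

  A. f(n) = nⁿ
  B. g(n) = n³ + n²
B

f(n) = nⁿ is O(nⁿ), while g(n) = n³ + n² is O(n³).
Since O(n³) grows slower than O(nⁿ), g(n) is dominated.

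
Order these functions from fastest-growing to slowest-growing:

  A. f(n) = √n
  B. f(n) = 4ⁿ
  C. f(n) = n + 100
B > C > A

Comparing growth rates:
B = 4ⁿ is O(4ⁿ)
C = n + 100 is O(n)
A = √n is O(√n)

Therefore, the order from fastest to slowest is: B > C > A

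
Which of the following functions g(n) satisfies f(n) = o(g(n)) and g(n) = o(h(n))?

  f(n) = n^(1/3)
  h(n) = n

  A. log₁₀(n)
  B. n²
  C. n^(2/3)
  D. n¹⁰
C

We need g(n) with n^(1/3) = o(g(n)) and g(n) = o(n), i.e. O(n^(1/3)) ≺ g ≺ O(n).
Check each option:
  A. log₁₀(n) — O(log n) does not grow strictly faster than f(n)
  B. n² — O(n²) does not grow strictly slower than h(n)
  C. n^(2/3) — O(n^(2/3)) is strictly between O(n^(1/3)) and O(n) ✓
  D. n¹⁰ — O(n¹⁰) does not grow strictly slower than h(n)

Only option C (n^(2/3)) lies strictly between.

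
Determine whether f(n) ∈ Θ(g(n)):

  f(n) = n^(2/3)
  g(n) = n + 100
False

f(n) = n^(2/3) is O(n^(2/3)), and g(n) = n + 100 is O(n).
Since they have different growth rates, f(n) = Θ(g(n)) is false.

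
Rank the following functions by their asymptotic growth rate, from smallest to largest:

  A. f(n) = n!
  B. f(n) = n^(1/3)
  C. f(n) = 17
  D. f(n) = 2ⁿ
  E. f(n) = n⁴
C < B < E < D < A

Comparing growth rates:
C = 17 is O(1)
B = n^(1/3) is O(n^(1/3))
E = n⁴ is O(n⁴)
D = 2ⁿ is O(2ⁿ)
A = n! is O(n!)

Therefore, the order from slowest to fastest is: C < B < E < D < A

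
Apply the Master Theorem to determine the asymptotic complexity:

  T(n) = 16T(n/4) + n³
Θ(n³)

Master Theorem: a = 16, b = 4, f(n) = n³.
Compute the critical exponent d = log₄(16) = 2.
Compare f(n) = Θ(n³) against n^d:
  k = 3 > d = 2, so f(n) = Ω(n^(d+ε)) — Case 3.
  Regularity: a·(n/b)^3/n^3 = a/b^3 = 16/64 < 1 ✓.
  The top-level work dominates: T(n) = Θ(f(n)) = Θ(n³).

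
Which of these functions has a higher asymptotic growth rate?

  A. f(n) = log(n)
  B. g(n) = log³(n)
B

f(n) = log(n) is O(log n), while g(n) = log³(n) is O(log³ n).
Since O(log³ n) grows faster than O(log n), g(n) dominates.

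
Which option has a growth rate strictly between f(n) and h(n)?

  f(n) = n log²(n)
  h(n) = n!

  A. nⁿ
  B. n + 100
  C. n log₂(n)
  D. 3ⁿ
D

We need g(n) with n log²(n) = o(g(n)) and g(n) = o(n!), i.e. O(n log² n) ≺ g ≺ O(n!).
Check each option:
  A. nⁿ — O(nⁿ) does not grow strictly slower than h(n)
  B. n + 100 — O(n) does not grow strictly faster than f(n)
  C. n log₂(n) — O(n log n) does not grow strictly faster than f(n)
  D. 3ⁿ — O(3ⁿ) is strictly between O(n log² n) and O(n!) ✓

Only option D (3ⁿ) lies strictly between.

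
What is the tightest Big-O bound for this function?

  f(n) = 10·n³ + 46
O(n³)

The dominant term in 10·n³ + 46 is 10·n³, which is Θ(n³).
Lower-order terms (46) are asymptotically negligible.
Constants are absorbed, so the tightest bound is O(n³).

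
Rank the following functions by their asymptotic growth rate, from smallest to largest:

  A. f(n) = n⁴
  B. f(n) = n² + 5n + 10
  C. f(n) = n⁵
B < A < C

Comparing growth rates:
B = n² + 5n + 10 is O(n²)
A = n⁴ is O(n⁴)
C = n⁵ is O(n⁵)

Therefore, the order from slowest to fastest is: B < A < C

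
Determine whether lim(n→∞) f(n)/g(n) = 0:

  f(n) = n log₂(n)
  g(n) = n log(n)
False

f(n) = n log₂(n) is O(n log n), and g(n) = n log(n) is O(n log n).
Since they have the same growth rate, f(n) = o(g(n)) is false.
(f = o(g) requires f to grow strictly slower, not equal.)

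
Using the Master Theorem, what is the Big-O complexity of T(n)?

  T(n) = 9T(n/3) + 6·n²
Θ(n² log n)

Master Theorem: a = 9, b = 3, f(n) = 6·n².
Compute the critical exponent d = log₃(9) = 2.
Compare f(n) = Θ(n²) against n^d:
  k = 2 = d, so f(n) = Θ(n^d) — Case 2.
  Work is balanced across levels: T(n) = Θ(n^d log n) = Θ(n² log n).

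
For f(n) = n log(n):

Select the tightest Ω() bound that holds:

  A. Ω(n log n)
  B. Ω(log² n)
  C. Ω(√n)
A

f(n) = n log(n) is Ω(n log n).
All listed options are valid Big-Ω bounds (lower bounds),
but Ω(n log n) is the tightest (largest valid bound).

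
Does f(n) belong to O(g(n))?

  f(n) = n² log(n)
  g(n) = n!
True

f(n) = n² log(n) is O(n² log n), and g(n) = n! is O(n!).
Since O(n² log n) ⊆ O(n!) (f grows no faster than g), f(n) = O(g(n)) is true.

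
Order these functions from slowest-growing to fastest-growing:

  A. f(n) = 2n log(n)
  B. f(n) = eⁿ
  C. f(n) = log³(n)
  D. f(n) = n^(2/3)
C < D < A < B

Comparing growth rates:
C = log³(n) is O(log³ n)
D = n^(2/3) is O(n^(2/3))
A = 2n log(n) is O(n log n)
B = eⁿ is O(eⁿ)

Therefore, the order from slowest to fastest is: C < D < A < B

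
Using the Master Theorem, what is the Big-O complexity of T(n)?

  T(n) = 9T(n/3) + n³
Θ(n³)

Master Theorem: a = 9, b = 3, f(n) = n³.
Compute the critical exponent d = log₃(9) = 2.
Compare f(n) = Θ(n³) against n^d:
  k = 3 > d = 2, so f(n) = Ω(n^(d+ε)) — Case 3.
  Regularity: a·(n/b)^3/n^3 = a/b^3 = 9/27 < 1 ✓.
  The top-level work dominates: T(n) = Θ(f(n)) = Θ(n³).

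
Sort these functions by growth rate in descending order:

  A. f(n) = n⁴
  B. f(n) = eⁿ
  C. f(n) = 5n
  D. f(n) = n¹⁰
B > D > A > C

Comparing growth rates:
B = eⁿ is O(eⁿ)
D = n¹⁰ is O(n¹⁰)
A = n⁴ is O(n⁴)
C = 5n is O(n)

Therefore, the order from fastest to slowest is: B > D > A > C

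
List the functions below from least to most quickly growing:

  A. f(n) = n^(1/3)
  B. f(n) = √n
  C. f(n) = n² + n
A < B < C

Comparing growth rates:
A = n^(1/3) is O(n^(1/3))
B = √n is O(√n)
C = n² + n is O(n²)

Therefore, the order from slowest to fastest is: A < B < C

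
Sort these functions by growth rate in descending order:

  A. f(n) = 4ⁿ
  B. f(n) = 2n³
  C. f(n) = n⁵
A > C > B

Comparing growth rates:
A = 4ⁿ is O(4ⁿ)
C = n⁵ is O(n⁵)
B = 2n³ is O(n³)

Therefore, the order from fastest to slowest is: A > C > B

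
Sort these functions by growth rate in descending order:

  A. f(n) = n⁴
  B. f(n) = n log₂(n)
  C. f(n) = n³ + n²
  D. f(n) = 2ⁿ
D > A > C > B

Comparing growth rates:
D = 2ⁿ is O(2ⁿ)
A = n⁴ is O(n⁴)
C = n³ + n² is O(n³)
B = n log₂(n) is O(n log n)

Therefore, the order from fastest to slowest is: D > A > C > B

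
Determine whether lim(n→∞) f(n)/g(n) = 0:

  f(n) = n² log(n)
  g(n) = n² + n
False

f(n) = n² log(n) is O(n² log n), and g(n) = n² + n is O(n²).
Since O(n² log n) grows faster than or equal to O(n²), f(n) = o(g(n)) is false.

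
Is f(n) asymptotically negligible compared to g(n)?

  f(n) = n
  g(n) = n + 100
False

f(n) = n is O(n), and g(n) = n + 100 is O(n).
Since they have the same growth rate, f(n) = o(g(n)) is false.
(f = o(g) requires f to grow strictly slower, not equal.)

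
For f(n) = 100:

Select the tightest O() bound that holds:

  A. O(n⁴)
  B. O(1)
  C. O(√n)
B

f(n) = 100 is O(1).
All listed options are valid Big-O bounds (upper bounds),
but O(1) is the tightest (smallest valid bound).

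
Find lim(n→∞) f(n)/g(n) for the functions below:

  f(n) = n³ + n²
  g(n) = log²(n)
∞

Since n³ + n² (O(n³)) grows faster than log²(n) (O(log² n)),
the ratio f(n)/g(n) → ∞ as n → ∞.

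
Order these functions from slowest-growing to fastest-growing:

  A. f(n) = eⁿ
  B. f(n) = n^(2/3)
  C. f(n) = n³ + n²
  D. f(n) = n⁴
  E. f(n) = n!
B < C < D < A < E

Comparing growth rates:
B = n^(2/3) is O(n^(2/3))
C = n³ + n² is O(n³)
D = n⁴ is O(n⁴)
A = eⁿ is O(eⁿ)
E = n! is O(n!)

Therefore, the order from slowest to fastest is: B < C < D < A < E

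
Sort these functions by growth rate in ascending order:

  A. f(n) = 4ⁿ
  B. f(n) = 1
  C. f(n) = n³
B < C < A

Comparing growth rates:
B = 1 is O(1)
C = n³ is O(n³)
A = 4ⁿ is O(4ⁿ)

Therefore, the order from slowest to fastest is: B < C < A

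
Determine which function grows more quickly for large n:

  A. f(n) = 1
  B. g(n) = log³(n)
B

f(n) = 1 is O(1), while g(n) = log³(n) is O(log³ n).
Since O(log³ n) grows faster than O(1), g(n) dominates.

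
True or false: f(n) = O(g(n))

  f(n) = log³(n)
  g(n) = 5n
True

f(n) = log³(n) is O(log³ n), and g(n) = 5n is O(n).
Since O(log³ n) ⊆ O(n) (f grows no faster than g), f(n) = O(g(n)) is true.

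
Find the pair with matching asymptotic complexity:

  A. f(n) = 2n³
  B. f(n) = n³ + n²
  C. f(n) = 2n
A and B

Examining each function:
  A. 2n³ is O(n³)
  B. n³ + n² is O(n³)
  C. 2n is O(n)

Functions A and B both have the same complexity class.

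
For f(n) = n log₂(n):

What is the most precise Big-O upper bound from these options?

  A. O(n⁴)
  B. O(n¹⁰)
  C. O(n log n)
C

f(n) = n log₂(n) is O(n log n).
All listed options are valid Big-O bounds (upper bounds),
but O(n log n) is the tightest (smallest valid bound).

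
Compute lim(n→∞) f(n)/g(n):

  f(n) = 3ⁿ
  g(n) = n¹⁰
∞

Since 3ⁿ (O(3ⁿ)) grows faster than n¹⁰ (O(n¹⁰)),
the ratio f(n)/g(n) → ∞ as n → ∞.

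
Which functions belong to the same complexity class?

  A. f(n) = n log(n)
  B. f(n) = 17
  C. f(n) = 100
B and C

Examining each function:
  A. n log(n) is O(n log n)
  B. 17 is O(1)
  C. 100 is O(1)

Functions B and C both have the same complexity class.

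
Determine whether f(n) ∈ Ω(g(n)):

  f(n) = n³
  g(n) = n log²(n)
True

f(n) = n³ is O(n³), and g(n) = n log²(n) is O(n log² n).
Since O(n³) grows at least as fast as O(n log² n), f(n) = Ω(g(n)) is true.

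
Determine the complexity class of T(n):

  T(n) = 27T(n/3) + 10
Θ(n³)

Master Theorem: a = 27, b = 3, f(n) = 10.
Compute the critical exponent d = log₃(27) = 3.
Compare f(n) = Θ(1) against n^d:
  k = 0 < d = 3, so f(n) = O(n^(d-ε)) — Case 1.
  The recursion cost dominates: T(n) = Θ(n^d) = Θ(n³).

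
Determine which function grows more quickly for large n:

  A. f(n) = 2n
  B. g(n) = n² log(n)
B

f(n) = 2n is O(n), while g(n) = n² log(n) is O(n² log n).
Since O(n² log n) grows faster than O(n), g(n) dominates.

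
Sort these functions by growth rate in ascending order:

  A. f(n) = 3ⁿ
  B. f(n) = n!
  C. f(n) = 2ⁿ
C < A < B

Comparing growth rates:
C = 2ⁿ is O(2ⁿ)
A = 3ⁿ is O(3ⁿ)
B = n! is O(n!)

Therefore, the order from slowest to fastest is: C < A < B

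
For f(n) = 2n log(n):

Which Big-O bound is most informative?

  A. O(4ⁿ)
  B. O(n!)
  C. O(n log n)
C

f(n) = 2n log(n) is O(n log n).
All listed options are valid Big-O bounds (upper bounds),
but O(n log n) is the tightest (smallest valid bound).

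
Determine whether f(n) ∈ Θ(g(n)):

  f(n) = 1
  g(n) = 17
True

f(n) = 1 and g(n) = 17 are both O(1).
Since they have the same asymptotic growth rate, f(n) = Θ(g(n)) is true.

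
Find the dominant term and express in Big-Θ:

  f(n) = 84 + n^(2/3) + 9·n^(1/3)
Θ(n^(2/3))

Order the terms by growth rate: 84 ≺ 9·n^(1/3) ≺ n^(2/3).
The fastest-growing term n^(2/3) dominates as n → ∞; dropping its constant factor gives Θ(n^(2/3)).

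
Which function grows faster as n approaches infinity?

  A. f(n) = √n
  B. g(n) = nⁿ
B

f(n) = √n is O(√n), while g(n) = nⁿ is O(nⁿ).
Since O(nⁿ) grows faster than O(√n), g(n) dominates.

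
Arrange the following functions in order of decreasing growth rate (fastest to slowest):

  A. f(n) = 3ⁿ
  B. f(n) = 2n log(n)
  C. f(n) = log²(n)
A > B > C

Comparing growth rates:
A = 3ⁿ is O(3ⁿ)
B = 2n log(n) is O(n log n)
C = log²(n) is O(log² n)

Therefore, the order from fastest to slowest is: A > B > C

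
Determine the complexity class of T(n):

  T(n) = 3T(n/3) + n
Θ(n log n)

Master Theorem: a = 3, b = 3, f(n) = n.
Compute the critical exponent d = log₃(3) = 1.
Compare f(n) = Θ(n) against n^d:
  k = 1 = d, so f(n) = Θ(n^d) — Case 2.
  Work is balanced across levels: T(n) = Θ(n^d log n) = Θ(n log n).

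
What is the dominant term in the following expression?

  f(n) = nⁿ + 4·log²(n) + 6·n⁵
nⁿ

Looking at each term:
  - nⁿ is O(nⁿ)
  - 4·log²(n) is O(log² n)
  - 6·n⁵ is O(n⁵)

The term nⁿ (O(nⁿ)) grows fastest and dominates all others.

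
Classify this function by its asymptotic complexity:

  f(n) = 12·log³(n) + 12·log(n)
O(log³ n)

The dominant term in 12·log³(n) + 12·log(n) is 12·log³(n), which is Θ(log³ n).
Lower-order terms (12·log(n)) are asymptotically negligible.
Constants are absorbed, so the tightest bound is O(log³ n).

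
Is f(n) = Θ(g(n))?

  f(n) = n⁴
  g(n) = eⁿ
False

f(n) = n⁴ is O(n⁴), and g(n) = eⁿ is O(eⁿ).
Since they have different growth rates, f(n) = Θ(g(n)) is false.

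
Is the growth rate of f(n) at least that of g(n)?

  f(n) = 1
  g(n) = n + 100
False

f(n) = 1 is O(1), and g(n) = n + 100 is O(n).
Since O(1) grows slower than O(n), f(n) = Ω(g(n)) is false.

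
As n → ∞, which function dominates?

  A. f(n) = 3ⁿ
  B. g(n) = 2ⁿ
A

f(n) = 3ⁿ is O(3ⁿ), while g(n) = 2ⁿ is O(2ⁿ).
Since O(3ⁿ) grows faster than O(2ⁿ), f(n) dominates.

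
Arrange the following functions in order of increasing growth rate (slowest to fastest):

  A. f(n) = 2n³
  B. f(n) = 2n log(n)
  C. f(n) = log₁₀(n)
C < B < A

Comparing growth rates:
C = log₁₀(n) is O(log n)
B = 2n log(n) is O(n log n)
A = 2n³ is O(n³)

Therefore, the order from slowest to fastest is: C < B < A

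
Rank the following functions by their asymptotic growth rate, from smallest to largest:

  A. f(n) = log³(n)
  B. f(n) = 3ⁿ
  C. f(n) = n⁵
A < C < B

Comparing growth rates:
A = log³(n) is O(log³ n)
C = n⁵ is O(n⁵)
B = 3ⁿ is O(3ⁿ)

Therefore, the order from slowest to fastest is: A < C < B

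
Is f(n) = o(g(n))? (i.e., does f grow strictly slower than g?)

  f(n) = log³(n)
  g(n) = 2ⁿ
True

f(n) = log³(n) is O(log³ n), and g(n) = 2ⁿ is O(2ⁿ).
Since O(log³ n) grows strictly slower than O(2ⁿ), f(n) = o(g(n)) is true.
This means lim(n→∞) f(n)/g(n) = 0.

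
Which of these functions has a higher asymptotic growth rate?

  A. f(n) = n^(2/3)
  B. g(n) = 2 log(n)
A

f(n) = n^(2/3) is O(n^(2/3)), while g(n) = 2 log(n) is O(log n).
Since O(n^(2/3)) grows faster than O(log n), f(n) dominates.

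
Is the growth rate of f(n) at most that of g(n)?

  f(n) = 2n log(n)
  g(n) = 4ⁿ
True

f(n) = 2n log(n) is O(n log n), and g(n) = 4ⁿ is O(4ⁿ).
Since O(n log n) ⊆ O(4ⁿ) (f grows no faster than g), f(n) = O(g(n)) is true.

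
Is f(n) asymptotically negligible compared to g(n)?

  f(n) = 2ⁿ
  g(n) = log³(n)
False

f(n) = 2ⁿ is O(2ⁿ), and g(n) = log³(n) is O(log³ n).
Since O(2ⁿ) grows faster than or equal to O(log³ n), f(n) = o(g(n)) is false.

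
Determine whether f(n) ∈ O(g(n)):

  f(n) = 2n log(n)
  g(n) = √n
False

f(n) = 2n log(n) is O(n log n), and g(n) = √n is O(√n).
Since O(n log n) grows faster than O(√n), f(n) = O(g(n)) is false.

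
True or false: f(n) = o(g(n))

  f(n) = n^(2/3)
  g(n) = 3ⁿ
True

f(n) = n^(2/3) is O(n^(2/3)), and g(n) = 3ⁿ is O(3ⁿ).
Since O(n^(2/3)) grows strictly slower than O(3ⁿ), f(n) = o(g(n)) is true.
This means lim(n→∞) f(n)/g(n) = 0.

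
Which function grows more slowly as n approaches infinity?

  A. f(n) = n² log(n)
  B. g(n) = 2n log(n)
B

f(n) = n² log(n) is O(n² log n), while g(n) = 2n log(n) is O(n log n).
Since O(n log n) grows slower than O(n² log n), g(n) is dominated.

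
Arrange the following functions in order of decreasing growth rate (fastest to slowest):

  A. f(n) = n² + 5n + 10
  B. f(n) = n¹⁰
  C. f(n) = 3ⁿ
C > B > A

Comparing growth rates:
C = 3ⁿ is O(3ⁿ)
B = n¹⁰ is O(n¹⁰)
A = n² + 5n + 10 is O(n²)

Therefore, the order from fastest to slowest is: C > B > A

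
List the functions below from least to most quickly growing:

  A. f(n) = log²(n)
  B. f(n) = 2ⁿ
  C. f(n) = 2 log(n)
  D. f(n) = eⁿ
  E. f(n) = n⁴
C < A < E < B < D

Comparing growth rates:
C = 2 log(n) is O(log n)
A = log²(n) is O(log² n)
E = n⁴ is O(n⁴)
B = 2ⁿ is O(2ⁿ)
D = eⁿ is O(eⁿ)

Therefore, the order from slowest to fastest is: C < A < E < B < D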